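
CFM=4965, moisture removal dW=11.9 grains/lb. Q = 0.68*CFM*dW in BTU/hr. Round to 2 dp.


Q = 0.68 * 4965 * 11.9 = 40176.78 BTU/hr

40176.78 BTU/hr


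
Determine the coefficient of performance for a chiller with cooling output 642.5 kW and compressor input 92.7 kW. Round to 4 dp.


COP = 642.5 / 92.7 = 6.9310

6.9310


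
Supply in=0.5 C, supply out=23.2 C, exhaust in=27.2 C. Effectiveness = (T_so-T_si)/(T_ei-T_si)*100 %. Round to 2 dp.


eff = (23.2-0.5)/(27.2-0.5)*100 = 85.02 %

85.02 %


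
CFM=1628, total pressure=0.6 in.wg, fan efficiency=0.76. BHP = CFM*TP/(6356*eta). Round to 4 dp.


BHP = 1628 * 0.6 / (6356 * 0.76) = 0.2022 hp

0.2022 hp


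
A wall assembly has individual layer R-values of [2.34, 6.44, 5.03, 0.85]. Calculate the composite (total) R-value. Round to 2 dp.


R_total = 2.34 + 6.44 + 5.03 + 0.85 = 14.66

14.66


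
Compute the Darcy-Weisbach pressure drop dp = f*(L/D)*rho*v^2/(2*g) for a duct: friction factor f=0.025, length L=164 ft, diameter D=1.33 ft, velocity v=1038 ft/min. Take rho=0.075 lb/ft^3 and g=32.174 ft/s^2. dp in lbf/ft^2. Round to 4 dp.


v_fps = 1038/60 = 17.3 ft/s
dp = 0.025*(164/1.33)*0.075*17.3^2/(2*32.174) = 1.0754 lbf/ft^2

1.0754 lbf/ft^2


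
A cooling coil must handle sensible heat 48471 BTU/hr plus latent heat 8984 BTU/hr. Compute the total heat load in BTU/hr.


Qt = 48471 + 8984 = 57455 BTU/hr

57455 BTU/hr


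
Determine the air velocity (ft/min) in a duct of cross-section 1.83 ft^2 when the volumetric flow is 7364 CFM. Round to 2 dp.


V = 7364 / 1.83 = 4024.04 ft/min

4024.04 ft/min


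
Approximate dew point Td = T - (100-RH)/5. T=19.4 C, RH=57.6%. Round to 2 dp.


Td = 19.4 - (100-57.6)/5 = 10.92 C

10.92 C


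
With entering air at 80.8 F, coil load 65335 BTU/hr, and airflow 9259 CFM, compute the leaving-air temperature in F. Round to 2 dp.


dT = 65335/(1.08*9259) = 6.5337
T_leave = 80.8 - 6.5337 = 74.27 F

74.27 F


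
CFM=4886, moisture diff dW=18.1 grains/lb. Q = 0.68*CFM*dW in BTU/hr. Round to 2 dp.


Q = 0.68 * 4886 * 18.1 = 60136.89 BTU/hr

60136.89 BTU/hr


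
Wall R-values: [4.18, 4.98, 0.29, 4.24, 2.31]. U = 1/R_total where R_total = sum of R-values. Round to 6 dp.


R_total = 4.18 + 4.98 + 0.29 + 4.24 + 2.31 = 16.00
U = 1/16.00 = 0.062500

0.062500


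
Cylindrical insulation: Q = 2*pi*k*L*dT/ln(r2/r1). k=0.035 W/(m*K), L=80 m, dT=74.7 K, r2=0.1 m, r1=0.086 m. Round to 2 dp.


Q = 2*pi*0.035*80*74.7/ln(0.1/0.086) = 8713.47 W

8713.47 W


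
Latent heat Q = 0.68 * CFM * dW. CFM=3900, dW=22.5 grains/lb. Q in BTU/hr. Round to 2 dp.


Q = 0.68 * 3900 * 22.5 = 59670.00 BTU/hr

59670.00 BTU/hr


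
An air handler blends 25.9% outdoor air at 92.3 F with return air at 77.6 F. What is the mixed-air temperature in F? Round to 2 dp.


T_mix = 77.6 + (25.9/100)*(92.3-77.6) = 81.41 F

81.41 F


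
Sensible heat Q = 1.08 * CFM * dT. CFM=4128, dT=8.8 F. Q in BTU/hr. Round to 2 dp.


Q = 1.08 * 4128 * 8.8 = 39232.51 BTU/hr

39232.51 BTU/hr


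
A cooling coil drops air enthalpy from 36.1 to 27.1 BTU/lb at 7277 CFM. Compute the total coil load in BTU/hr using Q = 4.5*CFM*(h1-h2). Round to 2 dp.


Q = 4.5 * 7277 * (36.1 - 27.1) = 294718.50 BTU/hr

294718.50 BTU/hr


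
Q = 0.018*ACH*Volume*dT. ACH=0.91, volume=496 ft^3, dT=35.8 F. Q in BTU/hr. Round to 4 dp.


Q = 0.018 * 0.91 * 496 * 35.8 = 290.8564 BTU/hr

290.8564 BTU/hr


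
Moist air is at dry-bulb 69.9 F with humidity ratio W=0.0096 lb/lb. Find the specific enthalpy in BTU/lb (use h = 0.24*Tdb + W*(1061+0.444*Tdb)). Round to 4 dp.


h = 0.24*69.9 + 0.0096*(1061+0.444*69.9) = 27.2595 BTU/lb

27.2595 BTU/lb


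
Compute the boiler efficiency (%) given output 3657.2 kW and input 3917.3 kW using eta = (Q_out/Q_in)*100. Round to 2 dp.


eta = (3657.2/3917.3)*100 = 93.36 %

93.36 %


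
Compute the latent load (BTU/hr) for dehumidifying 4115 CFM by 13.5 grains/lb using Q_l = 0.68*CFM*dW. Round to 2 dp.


Q = 0.68 * 4115 * 13.5 = 37775.70 BTU/hr

37775.70 BTU/hr


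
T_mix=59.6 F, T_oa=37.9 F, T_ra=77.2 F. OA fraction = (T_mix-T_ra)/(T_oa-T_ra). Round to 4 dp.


frac = (59.6 - 77.2) / (37.9 - 77.2) = 0.4478

0.4478


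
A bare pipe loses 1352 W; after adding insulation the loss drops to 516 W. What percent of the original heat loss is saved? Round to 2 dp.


Savings = ((1352-516)/1352)*100 = 61.83 %

61.83 %


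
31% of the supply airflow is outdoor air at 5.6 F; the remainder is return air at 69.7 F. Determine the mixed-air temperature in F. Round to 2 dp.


T_mix = 0.31*5.6 + 0.69*69.7 = 49.83 F

49.83 F


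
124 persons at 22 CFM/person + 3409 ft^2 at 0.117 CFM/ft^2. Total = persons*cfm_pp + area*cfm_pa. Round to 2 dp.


Total = 124*22 + 3409*0.117 = 3126.85 CFM

3126.85 CFM


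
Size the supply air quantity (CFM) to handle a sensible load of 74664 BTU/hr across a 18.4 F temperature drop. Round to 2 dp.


CFM = 74664 / (1.08 * 18.4) = 3757.25

3757.25 CFM


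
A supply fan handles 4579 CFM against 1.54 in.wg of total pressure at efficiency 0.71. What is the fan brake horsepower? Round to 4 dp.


BHP = 4579 * 1.54 / (6356 * 0.71) = 1.5626 hp

1.5626 hp


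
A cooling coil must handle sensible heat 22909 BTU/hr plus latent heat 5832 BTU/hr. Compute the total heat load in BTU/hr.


Qt = 22909 + 5832 = 28741 BTU/hr

28741 BTU/hr


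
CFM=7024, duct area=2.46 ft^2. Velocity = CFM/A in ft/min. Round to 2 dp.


V = 7024 / 2.46 = 2855.28 ft/min

2855.28 ft/min


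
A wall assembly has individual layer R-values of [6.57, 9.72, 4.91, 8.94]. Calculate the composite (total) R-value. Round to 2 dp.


R_total = 6.57 + 9.72 + 4.91 + 8.94 = 30.14

30.14


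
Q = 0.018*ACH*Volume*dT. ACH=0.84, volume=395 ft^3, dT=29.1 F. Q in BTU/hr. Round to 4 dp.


Q = 0.018 * 0.84 * 395 * 29.1 = 173.7968 BTU/hr

173.7968 BTU/hr


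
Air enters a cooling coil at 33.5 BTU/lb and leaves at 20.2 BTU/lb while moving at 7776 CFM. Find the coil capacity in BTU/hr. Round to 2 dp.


Q = 4.5 * 7776 * (33.5 - 20.2) = 465393.60 BTU/hr

465393.60 BTU/hr


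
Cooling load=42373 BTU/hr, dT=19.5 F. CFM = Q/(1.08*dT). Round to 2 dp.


CFM = 42373 / (1.08 * 19.5) = 2012.01

2012.01 CFM


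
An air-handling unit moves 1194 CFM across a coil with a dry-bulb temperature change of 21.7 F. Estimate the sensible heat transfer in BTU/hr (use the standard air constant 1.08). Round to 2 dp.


Q = 1.08 * 1194 * 21.7 = 27982.58 BTU/hr

27982.58 BTU/hr


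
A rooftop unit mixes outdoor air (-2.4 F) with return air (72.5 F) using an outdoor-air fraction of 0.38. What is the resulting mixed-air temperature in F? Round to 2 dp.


T_mix = 0.38*(-2.4) + 0.62*72.5 = 44.04 F

44.04 F


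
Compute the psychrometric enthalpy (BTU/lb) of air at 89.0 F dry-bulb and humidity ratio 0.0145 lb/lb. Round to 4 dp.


h = 0.24*89.0 + 0.0145*(1061+0.444*89.0) = 37.3175 BTU/lb

37.3175 BTU/lb


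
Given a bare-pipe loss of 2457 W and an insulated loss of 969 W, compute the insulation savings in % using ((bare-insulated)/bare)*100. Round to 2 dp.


Savings = ((2457-969)/2457)*100 = 60.56 %

60.56 %


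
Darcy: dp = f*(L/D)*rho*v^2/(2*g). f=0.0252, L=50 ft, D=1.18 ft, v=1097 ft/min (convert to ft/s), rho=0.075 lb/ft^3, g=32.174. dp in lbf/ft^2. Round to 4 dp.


v_fps = 1097/60 = 18.2833 ft/s
dp = 0.0252*(50/1.18)*0.075*18.2833^2/(2*32.174) = 0.4160 lbf/ft^2

0.4160 lbf/ft^2


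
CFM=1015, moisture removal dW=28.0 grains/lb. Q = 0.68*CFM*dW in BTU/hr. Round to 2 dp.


Q = 0.68 * 1015 * 28.0 = 19325.60 BTU/hr

19325.60 BTU/hr


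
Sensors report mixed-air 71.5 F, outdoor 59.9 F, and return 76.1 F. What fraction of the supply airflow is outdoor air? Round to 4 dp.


frac = (71.5 - 76.1) / (59.9 - 76.1) = 0.2840

0.2840


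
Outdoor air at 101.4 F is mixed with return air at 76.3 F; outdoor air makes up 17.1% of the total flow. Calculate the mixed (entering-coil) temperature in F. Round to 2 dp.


T_mix = 76.3 + (17.1/100)*(101.4-76.3) = 80.59 F

80.59 F


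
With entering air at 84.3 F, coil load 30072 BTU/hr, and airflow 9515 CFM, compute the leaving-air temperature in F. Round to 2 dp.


dT = 30072/(1.08*9515) = 2.9264
T_leave = 84.3 - 2.9264 = 81.37 F

81.37 F


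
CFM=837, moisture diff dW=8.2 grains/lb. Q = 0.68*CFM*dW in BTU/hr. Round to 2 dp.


Q = 0.68 * 837 * 8.2 = 4667.11 BTU/hr

4667.11 BTU/hr


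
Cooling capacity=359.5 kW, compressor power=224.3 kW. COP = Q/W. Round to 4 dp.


COP = 359.5 / 224.3 = 1.6028

1.6028


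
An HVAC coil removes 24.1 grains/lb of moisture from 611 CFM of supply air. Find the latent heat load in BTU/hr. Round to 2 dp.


Q = 0.68 * 611 * 24.1 = 10013.07 BTU/hr

10013.07 BTU/hr


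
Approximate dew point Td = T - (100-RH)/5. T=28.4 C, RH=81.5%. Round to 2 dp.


Td = 28.4 - (100-81.5)/5 = 24.70 C

24.70 C


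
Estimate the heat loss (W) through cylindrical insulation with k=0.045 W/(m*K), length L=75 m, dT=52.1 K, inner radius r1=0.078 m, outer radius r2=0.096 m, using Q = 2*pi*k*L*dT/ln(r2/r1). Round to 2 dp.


Q = 2*pi*0.045*75*52.1/ln(0.096/0.078) = 5320.86 W

5320.86 W


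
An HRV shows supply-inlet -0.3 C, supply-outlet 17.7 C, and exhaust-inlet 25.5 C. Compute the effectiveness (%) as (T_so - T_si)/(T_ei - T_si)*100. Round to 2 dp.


eff = (17.7-(-0.3))/(25.5-(-0.3))*100 = 69.77 %

69.77 %


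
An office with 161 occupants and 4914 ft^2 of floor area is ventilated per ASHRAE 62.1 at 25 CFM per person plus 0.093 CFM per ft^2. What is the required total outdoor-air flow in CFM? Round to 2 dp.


Total = 161*25 + 4914*0.093 = 4482.00 CFM

4482.00 CFM


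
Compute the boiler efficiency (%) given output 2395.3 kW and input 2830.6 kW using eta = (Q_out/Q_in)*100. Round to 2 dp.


eta = (2395.3/2830.6)*100 = 84.62 %

84.62 %


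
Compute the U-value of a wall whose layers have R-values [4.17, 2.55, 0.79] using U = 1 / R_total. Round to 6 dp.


R_total = 4.17 + 2.55 + 0.79 = 7.51
U = 1/7.51 = 0.133156

0.133156


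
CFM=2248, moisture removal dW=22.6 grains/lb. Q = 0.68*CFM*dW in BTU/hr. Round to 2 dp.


Q = 0.68 * 2248 * 22.6 = 34547.26 BTU/hr

34547.26 BTU/hr


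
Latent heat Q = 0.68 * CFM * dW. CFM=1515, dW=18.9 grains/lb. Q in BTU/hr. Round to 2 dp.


Q = 0.68 * 1515 * 18.9 = 19470.78 BTU/hr

19470.78 BTU/hr


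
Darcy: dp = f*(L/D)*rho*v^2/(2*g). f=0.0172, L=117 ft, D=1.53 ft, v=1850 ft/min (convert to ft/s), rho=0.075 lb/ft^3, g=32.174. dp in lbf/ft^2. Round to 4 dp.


v_fps = 1850/60 = 30.8333 ft/s
dp = 0.0172*(117/1.53)*0.075*30.8333^2/(2*32.174) = 1.4574 lbf/ft^2

1.4574 lbf/ft^2


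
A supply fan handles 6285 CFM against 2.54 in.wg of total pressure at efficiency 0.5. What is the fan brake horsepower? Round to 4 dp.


BHP = 6285 * 2.54 / (6356 * 0.5) = 5.0233 hp

5.0233 hp


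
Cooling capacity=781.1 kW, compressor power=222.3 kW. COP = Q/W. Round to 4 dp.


COP = 781.1 / 222.3 = 3.5137

3.5137


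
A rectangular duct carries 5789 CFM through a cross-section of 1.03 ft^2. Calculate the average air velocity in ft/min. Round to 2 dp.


V = 5789 / 1.03 = 5620.39 ft/min

5620.39 ft/min


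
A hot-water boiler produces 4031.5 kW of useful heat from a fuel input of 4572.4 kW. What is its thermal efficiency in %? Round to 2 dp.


eta = (4031.5/4572.4)*100 = 88.17 %

88.17 %


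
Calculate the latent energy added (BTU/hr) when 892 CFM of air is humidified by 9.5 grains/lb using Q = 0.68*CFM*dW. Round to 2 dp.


Q = 0.68 * 892 * 9.5 = 5762.32 BTU/hr

5762.32 BTU/hr


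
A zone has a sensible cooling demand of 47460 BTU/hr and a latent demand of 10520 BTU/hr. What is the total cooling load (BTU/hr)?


Qt = 47460 + 10520 = 57980 BTU/hr

57980 BTU/hr


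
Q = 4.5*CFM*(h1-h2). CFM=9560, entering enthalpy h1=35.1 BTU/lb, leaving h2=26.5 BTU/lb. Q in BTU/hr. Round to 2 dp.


Q = 4.5 * 9560 * (35.1 - 26.5) = 369972.00 BTU/hr

369972.00 BTU/hr


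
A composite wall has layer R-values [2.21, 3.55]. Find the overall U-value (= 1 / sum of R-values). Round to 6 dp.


R_total = 2.21 + 3.55 = 5.76
U = 1/5.76 = 0.173611

0.173611


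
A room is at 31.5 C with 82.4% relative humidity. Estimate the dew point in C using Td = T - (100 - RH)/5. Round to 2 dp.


Td = 31.5 - (100-82.4)/5 = 27.98 C

27.98 C


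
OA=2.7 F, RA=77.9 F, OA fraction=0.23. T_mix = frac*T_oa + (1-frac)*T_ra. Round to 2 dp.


T_mix = 0.23*2.7 + 0.77*77.9 = 60.60 F

60.60 F


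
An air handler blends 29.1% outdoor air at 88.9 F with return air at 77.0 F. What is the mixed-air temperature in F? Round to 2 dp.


T_mix = 77.0 + (29.1/100)*(88.9-77.0) = 80.46 F

80.46 F


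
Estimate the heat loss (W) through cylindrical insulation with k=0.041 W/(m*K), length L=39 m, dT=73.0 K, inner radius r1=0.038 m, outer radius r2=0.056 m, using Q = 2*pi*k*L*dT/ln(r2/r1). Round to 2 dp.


Q = 2*pi*0.041*39*73.0/ln(0.056/0.038) = 1891.39 W

1891.39 W


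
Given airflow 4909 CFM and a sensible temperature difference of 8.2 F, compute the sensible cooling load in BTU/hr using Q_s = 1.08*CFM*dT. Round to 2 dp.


Q = 1.08 * 4909 * 8.2 = 43474.10 BTU/hr

43474.10 BTU/hr


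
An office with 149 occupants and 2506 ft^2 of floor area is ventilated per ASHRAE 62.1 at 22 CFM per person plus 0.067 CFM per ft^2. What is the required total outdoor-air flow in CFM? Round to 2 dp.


Total = 149*22 + 2506*0.067 = 3445.90 CFM

3445.90 CFM


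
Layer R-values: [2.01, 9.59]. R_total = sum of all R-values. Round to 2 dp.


R_total = 2.01 + 9.59 = 11.60

11.60


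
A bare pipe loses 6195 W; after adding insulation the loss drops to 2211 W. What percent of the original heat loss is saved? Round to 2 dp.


Savings = ((6195-2211)/6195)*100 = 64.31 %

64.31 %


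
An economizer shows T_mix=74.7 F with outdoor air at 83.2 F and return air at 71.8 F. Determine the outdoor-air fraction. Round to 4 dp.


frac = (74.7 - 71.8) / (83.2 - 71.8) = 0.2544

0.2544


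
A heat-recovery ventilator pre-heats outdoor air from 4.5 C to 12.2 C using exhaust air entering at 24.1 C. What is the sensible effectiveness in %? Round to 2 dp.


eff = (12.2-4.5)/(24.1-4.5)*100 = 39.29 %

39.29 %


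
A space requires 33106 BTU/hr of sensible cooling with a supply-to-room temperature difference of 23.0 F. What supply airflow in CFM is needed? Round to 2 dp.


CFM = 33106 / (1.08 * 23.0) = 1332.77

1332.77 CFM


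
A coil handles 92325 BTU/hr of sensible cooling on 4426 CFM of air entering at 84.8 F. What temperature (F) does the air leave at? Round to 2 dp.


dT = 92325/(1.08*4426) = 19.3145
T_leave = 84.8 - 19.3145 = 65.49 F

65.49 F


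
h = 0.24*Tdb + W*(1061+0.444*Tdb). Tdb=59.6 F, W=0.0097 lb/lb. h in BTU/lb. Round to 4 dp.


h = 0.24*59.6 + 0.0097*(1061+0.444*59.6) = 24.8524 BTU/lb

24.8524 BTU/lb


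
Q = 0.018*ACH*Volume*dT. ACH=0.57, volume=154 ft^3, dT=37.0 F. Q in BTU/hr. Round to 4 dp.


Q = 0.018 * 0.57 * 154 * 37.0 = 58.4615 BTU/hr

58.4615 BTU/hr


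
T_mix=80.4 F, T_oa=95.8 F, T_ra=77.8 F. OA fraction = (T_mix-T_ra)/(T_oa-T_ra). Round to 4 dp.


frac = (80.4 - 77.8) / (95.8 - 77.8) = 0.1444

0.1444


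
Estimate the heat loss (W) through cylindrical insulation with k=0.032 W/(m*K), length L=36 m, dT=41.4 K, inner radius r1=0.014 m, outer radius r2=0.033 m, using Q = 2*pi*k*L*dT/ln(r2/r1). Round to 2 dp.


Q = 2*pi*0.032*36*41.4/ln(0.033/0.014) = 349.48 W

349.48 W


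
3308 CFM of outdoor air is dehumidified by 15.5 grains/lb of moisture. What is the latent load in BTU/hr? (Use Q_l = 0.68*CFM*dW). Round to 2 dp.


Q = 0.68 * 3308 * 15.5 = 34866.32 BTU/hr

34866.32 BTU/hr


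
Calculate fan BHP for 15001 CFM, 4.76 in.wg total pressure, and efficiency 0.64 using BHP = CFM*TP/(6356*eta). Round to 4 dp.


BHP = 15001 * 4.76 / (6356 * 0.64) = 17.5535 hp

17.5535 hp


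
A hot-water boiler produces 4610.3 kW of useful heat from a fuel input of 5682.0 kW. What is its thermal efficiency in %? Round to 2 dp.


eta = (4610.3/5682.0)*100 = 81.14 %

81.14 %


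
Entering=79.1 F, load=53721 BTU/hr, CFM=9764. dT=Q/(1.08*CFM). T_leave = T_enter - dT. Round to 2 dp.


dT = 53721/(1.08*9764) = 5.0944
T_leave = 79.1 - 5.0944 = 74.01 F

74.01 F


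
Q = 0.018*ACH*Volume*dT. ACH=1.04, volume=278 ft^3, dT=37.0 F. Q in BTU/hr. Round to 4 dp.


Q = 0.018 * 1.04 * 278 * 37.0 = 192.5539 BTU/hr

192.5539 BTU/hr


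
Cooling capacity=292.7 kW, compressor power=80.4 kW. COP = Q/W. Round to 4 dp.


COP = 292.7 / 80.4 = 3.6405

3.6405


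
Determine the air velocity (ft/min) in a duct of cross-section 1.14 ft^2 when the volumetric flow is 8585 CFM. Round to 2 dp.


V = 8585 / 1.14 = 7530.70 ft/min

7530.70 ft/min


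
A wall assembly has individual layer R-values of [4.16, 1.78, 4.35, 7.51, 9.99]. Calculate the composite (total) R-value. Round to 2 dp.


R_total = 4.16 + 1.78 + 4.35 + 7.51 + 9.99 = 27.79

27.79


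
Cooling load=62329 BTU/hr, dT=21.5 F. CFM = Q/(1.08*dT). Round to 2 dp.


CFM = 62329 / (1.08 * 21.5) = 2684.28

2684.28 CFM


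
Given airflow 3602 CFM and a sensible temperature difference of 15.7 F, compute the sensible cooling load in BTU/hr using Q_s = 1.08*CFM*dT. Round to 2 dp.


Q = 1.08 * 3602 * 15.7 = 61075.51 BTU/hr

61075.51 BTU/hr


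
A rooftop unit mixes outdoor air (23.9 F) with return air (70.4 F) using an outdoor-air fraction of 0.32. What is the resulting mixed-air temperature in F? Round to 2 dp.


T_mix = 0.32*23.9 + 0.68*70.4 = 55.52 F

55.52 F


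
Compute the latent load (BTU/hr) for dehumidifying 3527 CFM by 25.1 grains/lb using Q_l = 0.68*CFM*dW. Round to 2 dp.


Q = 0.68 * 3527 * 25.1 = 60198.84 BTU/hr

60198.84 BTU/hr


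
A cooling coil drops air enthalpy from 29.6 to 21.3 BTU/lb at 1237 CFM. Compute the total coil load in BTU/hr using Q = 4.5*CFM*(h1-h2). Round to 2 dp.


Q = 4.5 * 1237 * (29.6 - 21.3) = 46201.95 BTU/hr

46201.95 BTU/hr


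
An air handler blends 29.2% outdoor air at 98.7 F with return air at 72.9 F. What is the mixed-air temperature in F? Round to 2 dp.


T_mix = 72.9 + (29.2/100)*(98.7-72.9) = 80.43 F

80.43 F


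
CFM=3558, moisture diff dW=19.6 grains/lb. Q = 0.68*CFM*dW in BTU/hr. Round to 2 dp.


Q = 0.68 * 3558 * 19.6 = 47421.02 BTU/hr

47421.02 BTU/hr


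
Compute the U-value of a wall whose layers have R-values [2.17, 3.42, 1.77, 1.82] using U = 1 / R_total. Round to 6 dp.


R_total = 2.17 + 3.42 + 1.77 + 1.82 = 9.18
U = 1/9.18 = 0.108932

0.108932


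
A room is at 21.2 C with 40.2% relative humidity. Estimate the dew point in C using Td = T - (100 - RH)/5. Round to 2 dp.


Td = 21.2 - (100-40.2)/5 = 9.24 C

9.24 C


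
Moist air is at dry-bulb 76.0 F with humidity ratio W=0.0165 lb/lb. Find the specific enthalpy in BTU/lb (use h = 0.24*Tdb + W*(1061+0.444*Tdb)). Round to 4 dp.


h = 0.24*76.0 + 0.0165*(1061+0.444*76.0) = 36.3033 BTU/lb

36.3033 BTU/lb


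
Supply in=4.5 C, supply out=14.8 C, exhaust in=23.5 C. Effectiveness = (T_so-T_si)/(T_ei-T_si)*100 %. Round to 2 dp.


eff = (14.8-4.5)/(23.5-4.5)*100 = 54.21 %

54.21 %


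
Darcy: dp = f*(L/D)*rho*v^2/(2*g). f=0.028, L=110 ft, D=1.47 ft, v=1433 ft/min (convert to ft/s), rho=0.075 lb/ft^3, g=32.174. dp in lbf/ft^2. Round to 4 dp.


v_fps = 1433/60 = 23.8833 ft/s
dp = 0.028*(110/1.47)*0.075*23.8833^2/(2*32.174) = 1.3930 lbf/ft^2

1.3930 lbf/ft^2


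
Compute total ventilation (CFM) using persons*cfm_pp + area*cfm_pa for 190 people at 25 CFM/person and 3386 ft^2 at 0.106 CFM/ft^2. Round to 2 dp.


Total = 190*25 + 3386*0.106 = 5108.92 CFM

5108.92 CFM


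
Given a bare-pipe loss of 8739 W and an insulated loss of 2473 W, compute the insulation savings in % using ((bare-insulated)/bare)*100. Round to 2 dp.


Savings = ((8739-2473)/8739)*100 = 71.70 %

71.70 %


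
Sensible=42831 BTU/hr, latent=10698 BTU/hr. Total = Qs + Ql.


Qt = 42831 + 10698 = 53529 BTU/hr

53529 BTU/hr


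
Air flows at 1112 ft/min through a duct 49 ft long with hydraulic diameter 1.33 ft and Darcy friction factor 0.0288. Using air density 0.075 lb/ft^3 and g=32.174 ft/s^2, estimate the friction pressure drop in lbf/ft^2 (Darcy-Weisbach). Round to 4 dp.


v_fps = 1112/60 = 18.5333 ft/s
dp = 0.0288*(49/1.33)*0.075*18.5333^2/(2*32.174) = 0.4248 lbf/ft^2

0.4248 lbf/ft^2


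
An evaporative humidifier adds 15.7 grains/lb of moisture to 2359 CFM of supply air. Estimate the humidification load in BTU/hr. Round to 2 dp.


Q = 0.68 * 2359 * 15.7 = 25184.68 BTU/hr

25184.68 BTU/hr


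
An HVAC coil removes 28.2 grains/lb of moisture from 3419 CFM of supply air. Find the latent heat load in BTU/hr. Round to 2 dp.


Q = 0.68 * 3419 * 28.2 = 65562.74 BTU/hr

65562.74 BTU/hr


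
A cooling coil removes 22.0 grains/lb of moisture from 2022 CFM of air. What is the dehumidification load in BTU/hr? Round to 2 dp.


Q = 0.68 * 2022 * 22.0 = 30249.12 BTU/hr

30249.12 BTU/hr


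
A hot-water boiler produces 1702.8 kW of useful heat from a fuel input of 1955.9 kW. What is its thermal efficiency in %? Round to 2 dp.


eta = (1702.8/1955.9)*100 = 87.06 %

87.06 %


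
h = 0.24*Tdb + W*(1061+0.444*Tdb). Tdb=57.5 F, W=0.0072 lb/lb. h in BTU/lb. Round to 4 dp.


h = 0.24*57.5 + 0.0072*(1061+0.444*57.5) = 21.6230 BTU/lb

21.6230 BTU/lb


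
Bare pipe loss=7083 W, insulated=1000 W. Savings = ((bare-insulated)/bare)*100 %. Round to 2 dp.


Savings = ((7083-1000)/7083)*100 = 85.88 %

85.88 %


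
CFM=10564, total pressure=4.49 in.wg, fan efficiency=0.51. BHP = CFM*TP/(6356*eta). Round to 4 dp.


BHP = 10564 * 4.49 / (6356 * 0.51) = 14.6326 hp

14.6326 hp


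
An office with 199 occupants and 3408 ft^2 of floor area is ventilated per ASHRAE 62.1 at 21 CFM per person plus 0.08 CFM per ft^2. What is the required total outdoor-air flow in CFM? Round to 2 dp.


Total = 199*21 + 3408*0.08 = 4451.64 CFM

4451.64 CFM


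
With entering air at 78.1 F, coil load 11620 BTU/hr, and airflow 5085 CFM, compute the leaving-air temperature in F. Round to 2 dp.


dT = 11620/(1.08*5085) = 2.1159
T_leave = 78.1 - 2.1159 = 75.98 F

75.98 F


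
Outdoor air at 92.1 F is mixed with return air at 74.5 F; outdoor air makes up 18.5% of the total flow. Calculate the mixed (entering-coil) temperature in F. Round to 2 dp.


T_mix = 74.5 + (18.5/100)*(92.1-74.5) = 77.76 F

77.76 F


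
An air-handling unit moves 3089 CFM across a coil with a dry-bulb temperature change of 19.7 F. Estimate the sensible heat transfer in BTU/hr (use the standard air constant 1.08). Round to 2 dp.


Q = 1.08 * 3089 * 19.7 = 65721.56 BTU/hr

65721.56 BTU/hr


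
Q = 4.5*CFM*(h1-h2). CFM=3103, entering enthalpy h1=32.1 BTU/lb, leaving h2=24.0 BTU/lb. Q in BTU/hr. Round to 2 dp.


Q = 4.5 * 3103 * (32.1 - 24.0) = 113104.35 BTU/hr

113104.35 BTU/hr


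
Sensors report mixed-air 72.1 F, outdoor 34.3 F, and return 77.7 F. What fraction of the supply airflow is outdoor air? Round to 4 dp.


frac = (72.1 - 77.7) / (34.3 - 77.7) = 0.1290

0.1290


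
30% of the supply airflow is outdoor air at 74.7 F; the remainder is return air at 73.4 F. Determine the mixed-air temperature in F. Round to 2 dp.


T_mix = 0.3*74.7 + 0.7*73.4 = 73.79 F

73.79 F


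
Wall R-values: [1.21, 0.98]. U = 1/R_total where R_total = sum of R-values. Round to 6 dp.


R_total = 1.21 + 0.98 = 2.19
U = 1/2.19 = 0.456621

0.456621


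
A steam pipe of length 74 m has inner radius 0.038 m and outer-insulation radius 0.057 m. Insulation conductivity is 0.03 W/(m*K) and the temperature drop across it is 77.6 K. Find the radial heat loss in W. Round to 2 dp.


Q = 2*pi*0.03*74*77.6/ln(0.057/0.038) = 2669.57 W

2669.57 W


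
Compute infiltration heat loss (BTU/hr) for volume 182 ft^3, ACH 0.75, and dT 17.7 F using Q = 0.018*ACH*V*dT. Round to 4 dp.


Q = 0.018 * 0.75 * 182 * 17.7 = 43.4889 BTU/hr

43.4889 BTU/hr


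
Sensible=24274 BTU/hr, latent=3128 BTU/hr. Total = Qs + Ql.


Qt = 24274 + 3128 = 27402 BTU/hr

27402 BTU/hr


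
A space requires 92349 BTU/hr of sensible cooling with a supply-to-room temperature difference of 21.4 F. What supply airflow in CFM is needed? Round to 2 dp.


CFM = 92349 / (1.08 * 21.4) = 3995.72

3995.72 CFM


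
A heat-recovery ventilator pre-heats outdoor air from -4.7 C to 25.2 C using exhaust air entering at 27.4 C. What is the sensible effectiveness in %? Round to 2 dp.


eff = (25.2-(-4.7))/(27.4-(-4.7))*100 = 93.15 %

93.15 %


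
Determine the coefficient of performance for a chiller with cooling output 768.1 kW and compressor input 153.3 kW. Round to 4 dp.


COP = 768.1 / 153.3 = 5.0104

5.0104


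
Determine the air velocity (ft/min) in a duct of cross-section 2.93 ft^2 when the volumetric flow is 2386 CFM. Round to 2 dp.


V = 2386 / 2.93 = 814.33 ft/min

814.33 ft/min


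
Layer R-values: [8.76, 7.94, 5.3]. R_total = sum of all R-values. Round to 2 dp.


R_total = 8.76 + 7.94 + 5.3 = 22.00

22.00


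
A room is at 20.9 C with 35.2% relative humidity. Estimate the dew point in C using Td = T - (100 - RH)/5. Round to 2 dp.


Td = 20.9 - (100-35.2)/5 = 7.94 C

7.94 C


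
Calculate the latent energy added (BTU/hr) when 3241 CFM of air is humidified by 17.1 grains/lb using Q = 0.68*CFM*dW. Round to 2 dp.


Q = 0.68 * 3241 * 17.1 = 37686.35 BTU/hr

37686.35 BTU/hr


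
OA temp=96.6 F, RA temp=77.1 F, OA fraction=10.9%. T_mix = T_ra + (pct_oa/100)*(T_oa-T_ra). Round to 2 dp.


T_mix = 77.1 + (10.9/100)*(96.6-77.1) = 79.23 F

79.23 F


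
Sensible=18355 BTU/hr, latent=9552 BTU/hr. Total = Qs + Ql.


Qt = 18355 + 9552 = 27907 BTU/hr

27907 BTU/hr


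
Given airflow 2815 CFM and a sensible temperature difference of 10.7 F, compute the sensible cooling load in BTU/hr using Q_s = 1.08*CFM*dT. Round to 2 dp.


Q = 1.08 * 2815 * 10.7 = 32530.14 BTU/hr

32530.14 BTU/hr


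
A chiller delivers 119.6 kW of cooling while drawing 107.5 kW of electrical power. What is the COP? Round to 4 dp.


COP = 119.6 / 107.5 = 1.1126

1.1126


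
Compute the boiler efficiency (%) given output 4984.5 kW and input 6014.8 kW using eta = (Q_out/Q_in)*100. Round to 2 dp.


eta = (4984.5/6014.8)*100 = 82.87 %

82.87 %


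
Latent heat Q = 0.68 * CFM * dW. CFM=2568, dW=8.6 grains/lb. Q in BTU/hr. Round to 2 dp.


Q = 0.68 * 2568 * 8.6 = 15017.66 BTU/hr

15017.66 BTU/hr


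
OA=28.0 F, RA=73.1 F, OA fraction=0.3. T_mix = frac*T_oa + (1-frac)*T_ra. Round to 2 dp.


T_mix = 0.3*28.0 + 0.7*73.1 = 59.57 F

59.57 F


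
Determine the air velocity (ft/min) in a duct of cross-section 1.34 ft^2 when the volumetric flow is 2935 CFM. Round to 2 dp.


V = 2935 / 1.34 = 2190.30 ft/min

2190.30 ft/min


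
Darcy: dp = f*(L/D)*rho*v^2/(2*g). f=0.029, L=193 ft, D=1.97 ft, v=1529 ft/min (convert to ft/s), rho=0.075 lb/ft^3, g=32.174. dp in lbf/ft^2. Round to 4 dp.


v_fps = 1529/60 = 25.4833 ft/s
dp = 0.029*(193/1.97)*0.075*25.4833^2/(2*32.174) = 2.1504 lbf/ft^2

2.1504 lbf/ft^2


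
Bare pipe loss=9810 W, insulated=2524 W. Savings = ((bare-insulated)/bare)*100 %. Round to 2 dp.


Savings = ((9810-2524)/9810)*100 = 74.27 %

74.27 %


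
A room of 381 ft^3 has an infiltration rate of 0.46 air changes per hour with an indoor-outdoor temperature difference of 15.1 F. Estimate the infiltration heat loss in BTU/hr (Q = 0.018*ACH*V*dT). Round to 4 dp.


Q = 0.018 * 0.46 * 381 * 15.1 = 47.6357 BTU/hr

47.6357 BTU/hr


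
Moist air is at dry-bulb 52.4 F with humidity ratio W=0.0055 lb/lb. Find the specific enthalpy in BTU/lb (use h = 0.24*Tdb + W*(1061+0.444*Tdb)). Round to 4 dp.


h = 0.24*52.4 + 0.0055*(1061+0.444*52.4) = 18.5395 BTU/lb

18.5395 BTU/lb


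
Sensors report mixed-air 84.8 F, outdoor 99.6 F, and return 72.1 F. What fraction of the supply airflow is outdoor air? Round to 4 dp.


frac = (84.8 - 72.1) / (99.6 - 72.1) = 0.4618

0.4618


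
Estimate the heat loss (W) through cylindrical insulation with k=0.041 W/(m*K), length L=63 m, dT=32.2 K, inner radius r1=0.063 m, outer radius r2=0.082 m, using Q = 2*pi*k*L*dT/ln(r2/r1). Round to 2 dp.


Q = 2*pi*0.041*63*32.2/ln(0.082/0.063) = 1982.62 W

1982.62 W


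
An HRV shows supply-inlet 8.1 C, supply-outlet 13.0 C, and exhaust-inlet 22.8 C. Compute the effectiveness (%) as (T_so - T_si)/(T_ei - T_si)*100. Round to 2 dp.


eff = (13.0-8.1)/(22.8-8.1)*100 = 33.33 %

33.33 %


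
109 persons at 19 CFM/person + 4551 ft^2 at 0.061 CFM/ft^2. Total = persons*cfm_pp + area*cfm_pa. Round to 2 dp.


Total = 109*19 + 4551*0.061 = 2348.61 CFM

2348.61 CFM


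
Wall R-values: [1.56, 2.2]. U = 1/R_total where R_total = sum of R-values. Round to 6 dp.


R_total = 1.56 + 2.2 = 3.76
U = 1/3.76 = 0.265957

0.265957


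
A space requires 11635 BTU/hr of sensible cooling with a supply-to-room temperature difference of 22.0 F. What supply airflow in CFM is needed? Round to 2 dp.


CFM = 11635 / (1.08 * 22.0) = 489.69

489.69 CFM


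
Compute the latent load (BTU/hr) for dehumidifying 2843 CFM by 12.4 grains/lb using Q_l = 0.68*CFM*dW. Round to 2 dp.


Q = 0.68 * 2843 * 12.4 = 23972.18 BTU/hr

23972.18 BTU/hr


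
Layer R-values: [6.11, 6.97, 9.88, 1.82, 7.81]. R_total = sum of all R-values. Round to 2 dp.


R_total = 6.11 + 6.97 + 9.88 + 1.82 + 7.81 = 32.59

32.59


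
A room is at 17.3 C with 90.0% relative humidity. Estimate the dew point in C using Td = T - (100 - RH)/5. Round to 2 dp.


Td = 17.3 - (100-90.0)/5 = 15.30 C

15.30 C


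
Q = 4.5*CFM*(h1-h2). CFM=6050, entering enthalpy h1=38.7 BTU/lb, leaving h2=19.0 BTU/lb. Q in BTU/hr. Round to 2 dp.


Q = 4.5 * 6050 * (38.7 - 19.0) = 536332.50 BTU/hr

536332.50 BTU/hr


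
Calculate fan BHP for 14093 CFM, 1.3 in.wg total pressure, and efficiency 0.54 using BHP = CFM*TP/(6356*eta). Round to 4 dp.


BHP = 14093 * 1.3 / (6356 * 0.54) = 5.3379 hp

5.3379 hp


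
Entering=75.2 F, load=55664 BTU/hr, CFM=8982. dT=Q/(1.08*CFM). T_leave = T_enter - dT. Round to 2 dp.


dT = 55664/(1.08*8982) = 5.7382
T_leave = 75.2 - 5.7382 = 69.46 F

69.46 F


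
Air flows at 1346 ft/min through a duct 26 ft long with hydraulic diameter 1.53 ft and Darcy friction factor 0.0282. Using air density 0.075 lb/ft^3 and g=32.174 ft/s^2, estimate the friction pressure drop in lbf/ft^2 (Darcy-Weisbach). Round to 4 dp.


v_fps = 1346/60 = 22.4333 ft/s
dp = 0.0282*(26/1.53)*0.075*22.4333^2/(2*32.174) = 0.2811 lbf/ft^2

0.2811 lbf/ft^2


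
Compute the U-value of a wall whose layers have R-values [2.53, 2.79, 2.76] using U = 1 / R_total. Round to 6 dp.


R_total = 2.53 + 2.79 + 2.76 = 8.08
U = 1/8.08 = 0.123762

0.123762


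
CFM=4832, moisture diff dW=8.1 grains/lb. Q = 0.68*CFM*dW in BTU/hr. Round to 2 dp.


Q = 0.68 * 4832 * 8.1 = 26614.66 BTU/hr

26614.66 BTU/hr


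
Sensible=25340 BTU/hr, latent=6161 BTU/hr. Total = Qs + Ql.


Qt = 25340 + 6161 = 31501 BTU/hr

31501 BTU/hr


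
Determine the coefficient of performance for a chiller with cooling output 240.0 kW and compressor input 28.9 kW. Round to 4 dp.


COP = 240.0 / 28.9 = 8.3045

8.3045


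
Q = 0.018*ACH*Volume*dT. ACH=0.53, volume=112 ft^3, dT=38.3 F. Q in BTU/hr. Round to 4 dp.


Q = 0.018 * 0.53 * 112 * 38.3 = 40.9228 BTU/hr

40.9228 BTU/hr


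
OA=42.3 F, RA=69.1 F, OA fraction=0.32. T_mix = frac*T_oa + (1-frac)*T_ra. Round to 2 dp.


T_mix = 0.32*42.3 + 0.68*69.1 = 60.52 F

60.52 F


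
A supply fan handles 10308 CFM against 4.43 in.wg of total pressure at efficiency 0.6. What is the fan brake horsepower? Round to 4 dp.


BHP = 10308 * 4.43 / (6356 * 0.6) = 11.9741 hp

11.9741 hp


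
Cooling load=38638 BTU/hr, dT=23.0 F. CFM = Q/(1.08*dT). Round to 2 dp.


CFM = 38638 / (1.08 * 23.0) = 1555.48

1555.48 CFM


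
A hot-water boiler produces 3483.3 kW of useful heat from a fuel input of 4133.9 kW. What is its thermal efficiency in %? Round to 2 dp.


eta = (3483.3/4133.9)*100 = 84.26 %

84.26 %


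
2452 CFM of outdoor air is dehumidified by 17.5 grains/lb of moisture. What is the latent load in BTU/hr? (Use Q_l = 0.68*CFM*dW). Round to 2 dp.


Q = 0.68 * 2452 * 17.5 = 29178.80 BTU/hr

29178.80 BTU/hr


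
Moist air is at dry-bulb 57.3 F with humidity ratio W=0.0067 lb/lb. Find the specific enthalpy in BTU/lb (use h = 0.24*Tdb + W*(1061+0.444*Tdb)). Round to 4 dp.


h = 0.24*57.3 + 0.0067*(1061+0.444*57.3) = 21.0312 BTU/lb

21.0312 BTU/lb


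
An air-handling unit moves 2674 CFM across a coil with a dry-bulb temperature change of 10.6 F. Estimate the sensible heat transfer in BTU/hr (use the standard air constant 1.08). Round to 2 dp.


Q = 1.08 * 2674 * 10.6 = 30611.95 BTU/hr

30611.95 BTU/hr


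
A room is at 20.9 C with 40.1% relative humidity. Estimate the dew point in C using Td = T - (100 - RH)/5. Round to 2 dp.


Td = 20.9 - (100-40.1)/5 = 8.92 C

8.92 C


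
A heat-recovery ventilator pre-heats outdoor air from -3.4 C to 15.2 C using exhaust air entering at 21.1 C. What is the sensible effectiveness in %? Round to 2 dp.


eff = (15.2-(-3.4))/(21.1-(-3.4))*100 = 75.92 %

75.92 %


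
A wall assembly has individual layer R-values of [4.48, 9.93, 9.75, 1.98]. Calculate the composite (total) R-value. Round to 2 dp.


R_total = 4.48 + 9.93 + 9.75 + 1.98 = 26.14

26.14


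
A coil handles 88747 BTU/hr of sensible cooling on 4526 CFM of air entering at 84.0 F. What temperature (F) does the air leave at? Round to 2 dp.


dT = 88747/(1.08*4526) = 18.1558
T_leave = 84.0 - 18.1558 = 65.84 F

65.84 F


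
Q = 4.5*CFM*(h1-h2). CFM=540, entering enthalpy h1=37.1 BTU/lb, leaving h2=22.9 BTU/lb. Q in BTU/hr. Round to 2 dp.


Q = 4.5 * 540 * (37.1 - 22.9) = 34506.00 BTU/hr

34506.00 BTU/hr


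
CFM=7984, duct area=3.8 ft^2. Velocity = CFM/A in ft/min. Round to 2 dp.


V = 7984 / 3.8 = 2101.05 ft/min

2101.05 ft/min


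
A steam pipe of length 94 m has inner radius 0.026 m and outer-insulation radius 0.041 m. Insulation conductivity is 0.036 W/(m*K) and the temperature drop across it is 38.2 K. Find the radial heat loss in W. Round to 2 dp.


Q = 2*pi*0.036*94*38.2/ln(0.041/0.026) = 1783.23 W

1783.23 W


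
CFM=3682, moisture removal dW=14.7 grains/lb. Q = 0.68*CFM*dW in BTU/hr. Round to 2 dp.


Q = 0.68 * 3682 * 14.7 = 36805.27 BTU/hr

36805.27 BTU/hr


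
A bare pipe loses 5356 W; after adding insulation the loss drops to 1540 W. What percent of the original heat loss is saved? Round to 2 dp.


Savings = ((5356-1540)/5356)*100 = 71.25 %

71.25 %


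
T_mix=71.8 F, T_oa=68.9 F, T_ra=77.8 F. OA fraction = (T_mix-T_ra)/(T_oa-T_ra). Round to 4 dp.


frac = (71.8 - 77.8) / (68.9 - 77.8) = 0.6742

0.6742


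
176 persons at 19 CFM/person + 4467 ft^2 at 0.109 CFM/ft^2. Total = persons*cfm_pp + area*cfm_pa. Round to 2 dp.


Total = 176*19 + 4467*0.109 = 3830.90 CFM

3830.90 CFM


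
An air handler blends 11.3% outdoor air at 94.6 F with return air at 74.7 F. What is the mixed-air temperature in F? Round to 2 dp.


T_mix = 74.7 + (11.3/100)*(94.6-74.7) = 76.95 F

76.95 F


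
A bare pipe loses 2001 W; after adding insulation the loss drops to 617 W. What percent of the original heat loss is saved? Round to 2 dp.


Savings = ((2001-617)/2001)*100 = 69.17 %

69.17 %


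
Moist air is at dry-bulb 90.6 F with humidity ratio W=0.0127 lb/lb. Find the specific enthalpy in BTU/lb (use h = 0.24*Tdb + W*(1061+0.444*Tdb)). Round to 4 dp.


h = 0.24*90.6 + 0.0127*(1061+0.444*90.6) = 35.7296 BTU/lb

35.7296 BTU/lb


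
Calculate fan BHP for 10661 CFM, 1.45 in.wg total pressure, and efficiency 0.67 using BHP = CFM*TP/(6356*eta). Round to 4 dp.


BHP = 10661 * 1.45 / (6356 * 0.67) = 3.6300 hp

3.6300 hp


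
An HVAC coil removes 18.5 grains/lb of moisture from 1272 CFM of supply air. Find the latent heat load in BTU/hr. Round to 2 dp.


Q = 0.68 * 1272 * 18.5 = 16001.76 BTU/hr

16001.76 BTU/hr


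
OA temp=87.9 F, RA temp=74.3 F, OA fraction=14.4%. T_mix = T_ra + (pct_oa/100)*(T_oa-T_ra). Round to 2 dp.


T_mix = 74.3 + (14.4/100)*(87.9-74.3) = 76.26 F

76.26 F


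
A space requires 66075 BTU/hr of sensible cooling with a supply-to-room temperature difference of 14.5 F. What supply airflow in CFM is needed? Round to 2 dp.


CFM = 66075 / (1.08 * 14.5) = 4219.35

4219.35 CFM


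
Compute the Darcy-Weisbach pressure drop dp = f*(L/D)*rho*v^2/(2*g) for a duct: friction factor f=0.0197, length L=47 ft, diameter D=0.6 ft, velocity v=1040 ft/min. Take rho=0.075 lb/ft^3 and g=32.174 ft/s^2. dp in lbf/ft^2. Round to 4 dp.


v_fps = 1040/60 = 17.3333 ft/s
dp = 0.0197*(47/0.6)*0.075*17.3333^2/(2*32.174) = 0.5404 lbf/ft^2

0.5404 lbf/ft^2


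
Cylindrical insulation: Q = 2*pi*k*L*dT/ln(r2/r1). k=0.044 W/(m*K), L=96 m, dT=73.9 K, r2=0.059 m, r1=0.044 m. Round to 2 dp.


Q = 2*pi*0.044*96*73.9/ln(0.059/0.044) = 6685.98 W

6685.98 W


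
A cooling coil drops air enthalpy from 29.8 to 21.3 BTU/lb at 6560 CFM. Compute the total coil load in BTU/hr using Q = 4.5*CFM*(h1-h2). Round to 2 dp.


Q = 4.5 * 6560 * (29.8 - 21.3) = 250920.00 BTU/hr

250920.00 BTU/hr


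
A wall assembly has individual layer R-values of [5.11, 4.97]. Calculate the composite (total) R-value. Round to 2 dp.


R_total = 5.11 + 4.97 = 10.08

10.08


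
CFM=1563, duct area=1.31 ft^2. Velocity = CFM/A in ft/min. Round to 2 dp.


V = 1563 / 1.31 = 1193.13 ft/min

1193.13 ft/min


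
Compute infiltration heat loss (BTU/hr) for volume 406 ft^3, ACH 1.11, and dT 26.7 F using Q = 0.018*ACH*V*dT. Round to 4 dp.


Q = 0.018 * 1.11 * 406 * 26.7 = 216.5872 BTU/hr

216.5872 BTU/hr


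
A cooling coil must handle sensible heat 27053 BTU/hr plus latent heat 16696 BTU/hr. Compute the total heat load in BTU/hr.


Qt = 27053 + 16696 = 43749 BTU/hr

43749 BTU/hr


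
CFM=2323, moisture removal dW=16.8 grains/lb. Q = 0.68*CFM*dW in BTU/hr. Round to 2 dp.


Q = 0.68 * 2323 * 16.8 = 26537.95 BTU/hr

26537.95 BTU/hr


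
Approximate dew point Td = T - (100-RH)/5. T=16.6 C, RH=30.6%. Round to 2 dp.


Td = 16.6 - (100-30.6)/5 = 2.72 C

2.72 C


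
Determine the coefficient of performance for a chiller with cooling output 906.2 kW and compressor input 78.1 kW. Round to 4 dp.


COP = 906.2 / 78.1 = 11.6031

11.6031


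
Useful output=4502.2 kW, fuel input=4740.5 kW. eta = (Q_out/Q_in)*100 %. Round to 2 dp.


eta = (4502.2/4740.5)*100 = 94.97 %

94.97 %


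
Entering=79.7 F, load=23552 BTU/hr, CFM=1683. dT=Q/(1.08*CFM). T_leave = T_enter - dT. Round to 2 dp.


dT = 23552/(1.08*1683) = 12.9575
T_leave = 79.7 - 12.9575 = 66.74 F

66.74 F


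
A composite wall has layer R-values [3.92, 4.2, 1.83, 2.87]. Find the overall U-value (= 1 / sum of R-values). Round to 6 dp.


R_total = 3.92 + 4.2 + 1.83 + 2.87 = 12.82
U = 1/12.82 = 0.078003

0.078003


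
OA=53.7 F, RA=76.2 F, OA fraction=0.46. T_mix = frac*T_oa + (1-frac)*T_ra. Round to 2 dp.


T_mix = 0.46*53.7 + 0.54*76.2 = 65.85 F

65.85 F


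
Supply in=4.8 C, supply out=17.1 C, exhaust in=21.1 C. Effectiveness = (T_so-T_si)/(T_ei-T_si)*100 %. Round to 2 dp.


eff = (17.1-4.8)/(21.1-4.8)*100 = 75.46 %

75.46 %


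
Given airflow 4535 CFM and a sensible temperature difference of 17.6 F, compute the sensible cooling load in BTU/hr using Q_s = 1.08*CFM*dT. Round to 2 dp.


Q = 1.08 * 4535 * 17.6 = 86201.28 BTU/hr

86201.28 BTU/hr


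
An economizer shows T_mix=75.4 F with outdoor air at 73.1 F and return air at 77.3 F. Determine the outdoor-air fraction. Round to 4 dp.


frac = (75.4 - 77.3) / (73.1 - 77.3) = 0.4524

0.4524
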